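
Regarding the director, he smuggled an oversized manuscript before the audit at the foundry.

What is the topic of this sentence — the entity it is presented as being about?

The construction explicitly marks "the director" as what the sentence is about — the topic.
The remainder of the clause is the comment (what is said about the topic).

the director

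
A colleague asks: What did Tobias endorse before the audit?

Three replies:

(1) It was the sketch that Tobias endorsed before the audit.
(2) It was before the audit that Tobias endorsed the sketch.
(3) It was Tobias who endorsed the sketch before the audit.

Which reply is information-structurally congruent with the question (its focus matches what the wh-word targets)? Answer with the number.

The question word "what" targets the direct object.
Option (1) clefts "the sketch" — that matches what the question asks about.
Option (2) clefts "before the audit" — the time, not what was asked.
Option (3) clefts "Tobias" — the subject (agent), not what was asked.
So the congruent reply is (1).

1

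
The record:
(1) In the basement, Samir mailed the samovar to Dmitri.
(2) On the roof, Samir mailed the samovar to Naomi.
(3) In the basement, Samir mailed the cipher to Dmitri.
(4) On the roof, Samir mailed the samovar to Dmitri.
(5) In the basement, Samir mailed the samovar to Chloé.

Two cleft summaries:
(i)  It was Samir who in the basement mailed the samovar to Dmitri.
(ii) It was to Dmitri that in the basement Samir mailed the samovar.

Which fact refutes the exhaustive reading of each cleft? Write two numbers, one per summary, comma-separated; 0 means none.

Summary (i) focuses "Samir" (the agent); background the samovar as thing and Dmitri as recipient and in the basement as setting. No fact matches that background with a different agent, so 0.
Summary (ii) focuses "Dmitri" (the recipient); background Samir as agent and the samovar as thing and in the basement as setting. Fact (5) matches that background with recipient = Chloé — refutes (ii).

0, 5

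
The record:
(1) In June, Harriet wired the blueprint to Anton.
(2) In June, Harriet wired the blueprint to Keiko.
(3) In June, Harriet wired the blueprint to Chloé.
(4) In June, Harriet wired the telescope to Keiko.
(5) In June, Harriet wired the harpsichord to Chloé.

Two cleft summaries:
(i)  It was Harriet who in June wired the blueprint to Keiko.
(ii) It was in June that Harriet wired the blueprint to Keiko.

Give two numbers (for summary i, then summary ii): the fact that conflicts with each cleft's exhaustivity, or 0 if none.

0, 0

Summary (i) focuses "Harriet" (the agent); background thing = the blueprint, recipient = Keiko, setting = in June. No fact matches that background with a different agent, so 0.
Summary (ii) focuses "in June" (the setting); background agent = Harriet, thing = the blueprint, recipient = Keiko. No fact matches that background with a different setting, so 0.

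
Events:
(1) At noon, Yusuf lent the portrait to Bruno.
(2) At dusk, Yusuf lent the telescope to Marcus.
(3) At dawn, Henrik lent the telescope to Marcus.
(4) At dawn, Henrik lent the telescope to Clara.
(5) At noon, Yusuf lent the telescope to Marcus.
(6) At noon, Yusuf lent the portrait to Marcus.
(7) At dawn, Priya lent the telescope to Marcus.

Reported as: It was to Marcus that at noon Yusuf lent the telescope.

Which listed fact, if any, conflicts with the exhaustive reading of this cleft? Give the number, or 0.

0

Focus of the cleft: "Marcus" (the recipient). Presupposed background: agent = Yusuf, thing = the telescope, setting = at noon.
The exhaustive reading says no other recipient fits that background.
No listed fact matches the background with a different recipient. Exhaustivity holds.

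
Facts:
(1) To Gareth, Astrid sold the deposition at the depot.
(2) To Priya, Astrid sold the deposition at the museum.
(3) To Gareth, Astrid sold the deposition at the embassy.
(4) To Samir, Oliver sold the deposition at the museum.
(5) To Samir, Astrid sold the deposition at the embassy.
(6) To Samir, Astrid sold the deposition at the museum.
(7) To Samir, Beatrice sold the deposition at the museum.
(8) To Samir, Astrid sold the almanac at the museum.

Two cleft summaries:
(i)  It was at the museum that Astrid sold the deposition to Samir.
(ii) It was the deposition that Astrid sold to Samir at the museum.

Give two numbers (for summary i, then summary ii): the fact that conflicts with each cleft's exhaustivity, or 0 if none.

5, 8

(i): focus "at the museum". Looking for same agent, thing, recipient (Astrid / the deposition / Samir) with some other setting — fact (5) has at the embassy there. Refuted.
(ii): focus "the deposition". Looking for same agent, recipient, setting (Astrid / Samir / at the museum) with some other thing — fact (8) has the almanac there. Refuted.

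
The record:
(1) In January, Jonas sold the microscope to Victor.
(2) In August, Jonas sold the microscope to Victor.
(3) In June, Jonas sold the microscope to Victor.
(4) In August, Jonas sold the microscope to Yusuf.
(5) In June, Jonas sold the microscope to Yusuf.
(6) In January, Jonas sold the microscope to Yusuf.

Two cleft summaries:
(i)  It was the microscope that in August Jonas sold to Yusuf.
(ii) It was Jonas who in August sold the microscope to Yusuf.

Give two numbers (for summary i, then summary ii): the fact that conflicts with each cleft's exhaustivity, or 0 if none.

0, 0

(i): focus "the microscope". No fact shares Jonas as agent and Yusuf as recipient and in August as setting with a different thing. 0.
(ii): focus "Jonas". No fact shares the microscope as thing and Yusuf as recipient and in August as setting with a different agent. 0.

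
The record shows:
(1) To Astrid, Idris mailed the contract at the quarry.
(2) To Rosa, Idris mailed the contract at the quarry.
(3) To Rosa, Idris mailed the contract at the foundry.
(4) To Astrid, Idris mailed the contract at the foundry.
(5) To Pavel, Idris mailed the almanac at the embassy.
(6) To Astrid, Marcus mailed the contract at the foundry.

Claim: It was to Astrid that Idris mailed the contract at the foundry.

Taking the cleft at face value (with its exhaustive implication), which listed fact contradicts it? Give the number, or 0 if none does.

Focus of the cleft: "Astrid" (the recipient). Presupposed background: Idris as agent and the contract as thing and at the foundry as setting.
Exhaustivity: Astrid is the only recipient satisfying that background.
But fact (3) also has Idris as agent and the contract as thing and at the foundry as setting, with recipient = Rosa — so the exhaustive reading fails.

3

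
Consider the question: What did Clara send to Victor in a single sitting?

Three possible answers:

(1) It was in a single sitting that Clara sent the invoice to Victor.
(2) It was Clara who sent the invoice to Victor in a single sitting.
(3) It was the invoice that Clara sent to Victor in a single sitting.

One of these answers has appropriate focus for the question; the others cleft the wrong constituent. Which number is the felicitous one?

The question word "what" targets the direct object.
Option (1) clefts "in a single sitting" — the manner, not what was asked.
Option (2) clefts "Clara" — the subject (agent), not what was asked.
Option (3) clefts "the invoice" — that matches what the question asks about.
So the congruent reply is (3).

3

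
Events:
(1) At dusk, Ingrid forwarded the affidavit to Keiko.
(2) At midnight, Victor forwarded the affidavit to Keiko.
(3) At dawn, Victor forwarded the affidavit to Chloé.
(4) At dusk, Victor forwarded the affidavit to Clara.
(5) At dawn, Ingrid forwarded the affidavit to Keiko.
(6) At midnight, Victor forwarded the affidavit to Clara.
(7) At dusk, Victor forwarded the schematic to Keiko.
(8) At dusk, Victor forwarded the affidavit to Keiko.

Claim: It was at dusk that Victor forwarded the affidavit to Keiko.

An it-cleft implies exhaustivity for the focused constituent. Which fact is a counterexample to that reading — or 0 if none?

2

The cleft puts "at dusk" in focus and presupposes the open proposition with same agent, thing, recipient (Victor / the affidavit / Keiko).
Exhaustivity: at dusk is the only setting satisfying that background.
Fact (2) shares the background but with setting = at midnight; exhaustivity is violated.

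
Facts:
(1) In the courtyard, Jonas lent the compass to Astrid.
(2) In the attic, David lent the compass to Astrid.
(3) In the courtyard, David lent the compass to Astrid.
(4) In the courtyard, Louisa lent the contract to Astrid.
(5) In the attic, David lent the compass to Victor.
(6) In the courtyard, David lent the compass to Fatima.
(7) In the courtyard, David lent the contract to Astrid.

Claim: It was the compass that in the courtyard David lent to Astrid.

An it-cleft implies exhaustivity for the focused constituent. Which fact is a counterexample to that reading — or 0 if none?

The cleft puts "the compass" in focus and presupposes the open proposition with agent = David, recipient = Astrid, setting = in the courtyard.
Exhaustivity: the compass is the only thing satisfying that background.
But fact (7) also has agent = David, recipient = Astrid, setting = in the courtyard, with thing = the contract — so the exhaustive reading fails.

7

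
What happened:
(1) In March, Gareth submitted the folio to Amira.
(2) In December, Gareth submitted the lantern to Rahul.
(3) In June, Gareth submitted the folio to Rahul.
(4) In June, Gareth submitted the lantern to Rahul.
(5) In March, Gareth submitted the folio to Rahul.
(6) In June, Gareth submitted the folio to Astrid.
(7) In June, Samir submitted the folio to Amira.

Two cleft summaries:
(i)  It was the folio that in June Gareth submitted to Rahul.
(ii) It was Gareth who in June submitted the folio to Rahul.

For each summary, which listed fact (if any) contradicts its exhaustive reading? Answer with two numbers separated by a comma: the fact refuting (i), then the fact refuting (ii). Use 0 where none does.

Summary (i) focuses "the folio" (the thing); background same agent, recipient, setting (Gareth / Rahul / in June). Fact (4) matches that background with thing = the lantern — refutes (i).
Summary (ii) focuses "Gareth" (the agent); background same thing, recipient, setting (the folio / Rahul / in June). No fact matches that background with a different agent, so 0.

4, 0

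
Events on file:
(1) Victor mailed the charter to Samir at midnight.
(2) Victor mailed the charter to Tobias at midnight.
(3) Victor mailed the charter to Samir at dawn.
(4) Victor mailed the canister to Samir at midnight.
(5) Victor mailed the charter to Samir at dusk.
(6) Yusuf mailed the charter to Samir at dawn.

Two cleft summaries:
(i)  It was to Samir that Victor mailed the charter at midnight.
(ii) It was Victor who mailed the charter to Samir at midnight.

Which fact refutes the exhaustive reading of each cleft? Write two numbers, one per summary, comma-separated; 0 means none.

2, 0

Summary (i) focuses "Samir" (the recipient); background Victor as agent and the charter as thing and at midnight as setting. Fact (2) matches that background with recipient = Tobias — refutes (i).
Summary (ii) focuses "Victor" (the agent); background the charter as thing and Samir as recipient and at midnight as setting. No fact matches that background with a different agent, so 0.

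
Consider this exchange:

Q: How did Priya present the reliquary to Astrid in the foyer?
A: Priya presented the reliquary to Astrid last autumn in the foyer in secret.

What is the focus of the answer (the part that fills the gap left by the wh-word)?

The wh-word "how" asks about the manner.
In the answer, "Priya", "the reliquary", "to Astrid" and "in the foyer" are given — repeated from the question.
"last autumn" is also new, but it specifies the time, which is not what the question asks about — so it is not the focus.
The constituent filling the manner gap is "in secret"; that is the focus.

in secret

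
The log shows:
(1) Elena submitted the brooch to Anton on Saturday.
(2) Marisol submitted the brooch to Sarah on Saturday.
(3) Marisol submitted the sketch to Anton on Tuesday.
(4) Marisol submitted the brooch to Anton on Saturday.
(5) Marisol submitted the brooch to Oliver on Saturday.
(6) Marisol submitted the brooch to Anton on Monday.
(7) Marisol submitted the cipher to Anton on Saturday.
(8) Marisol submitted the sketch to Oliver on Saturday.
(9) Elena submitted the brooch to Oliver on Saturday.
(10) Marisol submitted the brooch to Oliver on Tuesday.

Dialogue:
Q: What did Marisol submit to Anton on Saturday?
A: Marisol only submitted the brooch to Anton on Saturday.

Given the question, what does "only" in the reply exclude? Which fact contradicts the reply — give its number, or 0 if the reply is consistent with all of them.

7

Answering "What did ...?" puts focus on the thing — here, "the brooch".
So "only" ranges over things; the rest (agent = Marisol, recipient = Anton, setting = on Saturday) is presupposed.
Fact (7) keeps agent = Marisol, recipient = Anton, setting = on Saturday but has thing = the cipher; that refutes the reply.
(Fact (6) would refute a reading with focus on the setting — but that is not what the question asks.)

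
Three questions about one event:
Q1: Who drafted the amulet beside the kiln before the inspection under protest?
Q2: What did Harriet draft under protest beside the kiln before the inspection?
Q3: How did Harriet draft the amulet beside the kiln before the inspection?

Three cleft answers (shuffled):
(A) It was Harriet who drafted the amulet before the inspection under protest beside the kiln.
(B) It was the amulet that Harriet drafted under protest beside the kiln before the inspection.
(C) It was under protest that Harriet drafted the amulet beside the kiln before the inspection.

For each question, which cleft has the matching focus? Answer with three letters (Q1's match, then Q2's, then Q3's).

Q1 asks about the subject (agent); cleft (A) focuses "Harriet", which is the subject (agent) — so Q1 → A.
Q2 asks about the direct object; cleft (B) focuses "the amulet", which is the direct object — so Q2 → B.
Q3 asks about the manner; cleft (C) focuses "under protest", which is the manner — so Q3 → C.
Mapping: Q1→A, Q2→B, Q3→C.

ABC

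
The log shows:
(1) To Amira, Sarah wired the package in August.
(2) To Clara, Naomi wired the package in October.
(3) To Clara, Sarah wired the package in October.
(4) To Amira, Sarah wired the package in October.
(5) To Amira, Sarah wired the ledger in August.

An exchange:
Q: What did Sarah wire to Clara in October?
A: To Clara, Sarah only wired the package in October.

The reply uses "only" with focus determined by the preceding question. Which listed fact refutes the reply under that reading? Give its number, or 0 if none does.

0

Answering "What did ...?" puts focus on the thing — here, "the package".
So "only" ranges over things; the rest (same agent, recipient, setting (Sarah / Clara / in October)) is presupposed.
No listed fact shares that background with another thing. Nothing contradicts the reply.
(Fact (4) would refute a reading with focus on the recipient — but that is not what the question asks.)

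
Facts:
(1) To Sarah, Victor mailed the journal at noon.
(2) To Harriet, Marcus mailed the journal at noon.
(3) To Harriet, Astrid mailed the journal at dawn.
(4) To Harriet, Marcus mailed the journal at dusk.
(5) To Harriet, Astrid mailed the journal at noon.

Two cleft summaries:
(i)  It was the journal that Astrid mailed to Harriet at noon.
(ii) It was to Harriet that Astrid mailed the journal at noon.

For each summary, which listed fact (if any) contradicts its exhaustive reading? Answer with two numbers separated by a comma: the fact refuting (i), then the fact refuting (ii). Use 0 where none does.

Summary (i) focuses "the journal" (the thing); background agent = Astrid, recipient = Harriet, setting = at noon. No fact matches that background with a different thing, so 0.
Summary (ii) focuses "Harriet" (the recipient); background agent = Astrid, thing = the journal, setting = at noon. No fact matches that background with a different recipient, so 0.

0, 0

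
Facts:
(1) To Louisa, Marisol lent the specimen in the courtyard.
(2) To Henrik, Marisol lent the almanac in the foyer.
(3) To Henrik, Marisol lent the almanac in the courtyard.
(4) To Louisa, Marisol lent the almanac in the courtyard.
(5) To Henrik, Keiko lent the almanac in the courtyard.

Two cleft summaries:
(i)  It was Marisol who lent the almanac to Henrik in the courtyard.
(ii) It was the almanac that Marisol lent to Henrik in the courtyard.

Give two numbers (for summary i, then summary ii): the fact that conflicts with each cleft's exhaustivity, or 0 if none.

Summary (i) focuses "Marisol" (the agent); background same thing, recipient, setting (the almanac / Henrik / in the courtyard). Fact (5) matches that background with agent = Keiko — refutes (i).
Summary (ii) focuses "the almanac" (the thing); background same agent, recipient, setting (Marisol / Henrik / in the courtyard). No fact matches that background with a different thing, so 0.

5, 0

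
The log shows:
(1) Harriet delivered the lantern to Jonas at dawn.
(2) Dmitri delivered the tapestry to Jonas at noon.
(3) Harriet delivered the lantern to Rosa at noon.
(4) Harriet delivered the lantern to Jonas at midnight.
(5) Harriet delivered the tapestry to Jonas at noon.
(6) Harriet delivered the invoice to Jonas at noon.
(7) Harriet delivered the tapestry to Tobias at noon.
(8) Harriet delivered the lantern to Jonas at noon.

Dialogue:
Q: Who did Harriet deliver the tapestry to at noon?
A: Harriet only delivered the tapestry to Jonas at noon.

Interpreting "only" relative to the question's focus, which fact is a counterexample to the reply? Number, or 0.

Answering "Who did ... to ...?" puts focus on the recipient — here, "Jonas".
"Only" then excludes alternative recipients while the background — Harriet as agent and the tapestry as thing and at noon as setting — is held fixed.
Fact (7) keeps Harriet as agent and the tapestry as thing and at noon as setting but has recipient = Tobias; that refutes the reply.
(Fact (6) would refute a reading with focus on the thing — but that is not what the question asks.)

7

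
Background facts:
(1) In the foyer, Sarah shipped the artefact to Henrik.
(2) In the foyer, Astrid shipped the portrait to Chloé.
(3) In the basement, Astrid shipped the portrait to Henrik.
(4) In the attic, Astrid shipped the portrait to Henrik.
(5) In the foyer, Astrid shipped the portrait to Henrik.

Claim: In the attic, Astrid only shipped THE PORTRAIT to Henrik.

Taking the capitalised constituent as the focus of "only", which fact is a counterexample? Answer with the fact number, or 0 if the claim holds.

0

The capitals mark "the portrait" as focus. So "only" rules out other things, with the rest (Astrid as agent and Henrik as recipient and in the attic as setting) as background.
No fact matches Astrid as agent and Henrik as recipient and in the attic as setting with a different thing — every other fact differs on at least one backgrounded slot. So no fact refutes it.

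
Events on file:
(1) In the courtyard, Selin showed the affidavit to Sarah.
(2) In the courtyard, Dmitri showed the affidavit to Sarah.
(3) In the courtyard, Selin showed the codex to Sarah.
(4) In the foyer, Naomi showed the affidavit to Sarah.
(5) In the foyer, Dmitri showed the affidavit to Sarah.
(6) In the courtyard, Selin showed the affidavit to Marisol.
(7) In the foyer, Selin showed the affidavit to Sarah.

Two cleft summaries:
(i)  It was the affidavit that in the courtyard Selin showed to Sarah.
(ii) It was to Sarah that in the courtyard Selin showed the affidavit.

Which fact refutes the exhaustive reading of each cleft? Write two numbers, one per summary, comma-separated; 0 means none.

(i): focus "the affidavit". Looking for Selin as agent and Sarah as recipient and in the courtyard as setting with some other thing — fact (3) has the codex there. Refuted.
(ii): focus "Sarah". Looking for Selin as agent and the affidavit as thing and in the courtyard as setting with some other recipient — fact (6) has Marisol there. Refuted.

3, 6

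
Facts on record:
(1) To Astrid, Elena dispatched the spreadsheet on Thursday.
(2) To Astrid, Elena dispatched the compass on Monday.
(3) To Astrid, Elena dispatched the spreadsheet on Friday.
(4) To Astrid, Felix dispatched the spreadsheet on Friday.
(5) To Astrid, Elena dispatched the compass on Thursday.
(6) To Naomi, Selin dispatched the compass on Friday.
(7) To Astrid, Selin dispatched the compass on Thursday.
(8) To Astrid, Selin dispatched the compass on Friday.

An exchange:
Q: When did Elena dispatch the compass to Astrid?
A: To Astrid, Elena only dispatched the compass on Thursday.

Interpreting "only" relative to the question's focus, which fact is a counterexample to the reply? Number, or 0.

2

Answering "When did ...?" puts focus on the setting — here, "on Thursday".
"Only" then excludes alternative settings while the background — same agent, thing, recipient (Elena / the compass / Astrid) — is held fixed.
Fact (2) shares the background with a different setting (on Monday) — counterexample.
(Fact (1) would refute a reading with focus on the thing — but that is not what the question asks.)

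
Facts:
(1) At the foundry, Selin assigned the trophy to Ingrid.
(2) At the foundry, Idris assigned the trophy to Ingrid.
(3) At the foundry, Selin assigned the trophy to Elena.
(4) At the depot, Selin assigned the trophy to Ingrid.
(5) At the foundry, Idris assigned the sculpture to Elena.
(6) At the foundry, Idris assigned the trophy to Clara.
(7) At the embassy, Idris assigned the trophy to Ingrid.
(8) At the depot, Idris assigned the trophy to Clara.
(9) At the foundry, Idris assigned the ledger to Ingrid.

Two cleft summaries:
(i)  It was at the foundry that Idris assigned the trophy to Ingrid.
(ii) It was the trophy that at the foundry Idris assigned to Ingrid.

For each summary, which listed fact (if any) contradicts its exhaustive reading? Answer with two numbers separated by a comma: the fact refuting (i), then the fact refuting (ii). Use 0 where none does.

7, 9

Summary (i) focuses "at the foundry" (the setting); background Idris as agent and the trophy as thing and Ingrid as recipient. Fact (7) matches that background with setting = at the embassy — refutes (i).
Summary (ii) focuses "the trophy" (the thing); background Idris as agent and Ingrid as recipient and at the foundry as setting. Fact (9) matches that background with thing = the ledger — refutes (ii).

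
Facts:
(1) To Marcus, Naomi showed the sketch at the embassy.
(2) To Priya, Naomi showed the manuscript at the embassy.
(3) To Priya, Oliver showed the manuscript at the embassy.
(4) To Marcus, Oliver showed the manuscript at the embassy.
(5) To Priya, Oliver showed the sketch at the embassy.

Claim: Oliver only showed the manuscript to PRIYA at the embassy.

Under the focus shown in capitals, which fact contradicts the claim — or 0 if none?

The capitals mark "Priya" as focus. So "only" rules out other recipients, with the rest (same agent, thing, setting (Oliver / the manuscript / at the embassy)) as background.
Fact (4) matches on same agent, thing, setting (Oliver / the manuscript / at the embassy), but has recipient = Marcus instead. That refutes the claim.

4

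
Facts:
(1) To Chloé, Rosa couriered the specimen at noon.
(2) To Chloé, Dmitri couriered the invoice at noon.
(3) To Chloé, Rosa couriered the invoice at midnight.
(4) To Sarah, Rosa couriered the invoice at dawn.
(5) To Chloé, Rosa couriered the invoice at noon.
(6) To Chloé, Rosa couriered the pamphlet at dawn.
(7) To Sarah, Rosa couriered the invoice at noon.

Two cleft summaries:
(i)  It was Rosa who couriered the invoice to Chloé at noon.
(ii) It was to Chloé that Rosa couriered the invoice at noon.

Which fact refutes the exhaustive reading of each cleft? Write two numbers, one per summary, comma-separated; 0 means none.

2, 7

(i): focus "Rosa". Looking for same thing, recipient, setting (the invoice / Chloé / at noon) with some other agent — fact (2) has Dmitri there. Refuted.
(ii): focus "Chloé". Looking for same agent, thing, setting (Rosa / the invoice / at noon) with some other recipient — fact (7) has Sarah there. Refuted.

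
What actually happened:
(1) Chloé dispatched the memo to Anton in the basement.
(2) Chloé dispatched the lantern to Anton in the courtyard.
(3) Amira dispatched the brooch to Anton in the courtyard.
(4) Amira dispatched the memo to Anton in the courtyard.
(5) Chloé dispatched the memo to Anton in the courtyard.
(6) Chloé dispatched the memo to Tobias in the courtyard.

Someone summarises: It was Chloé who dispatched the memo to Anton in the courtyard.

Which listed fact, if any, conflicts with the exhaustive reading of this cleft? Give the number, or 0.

The cleft puts "Chloé" in focus and presupposes the open proposition with same thing, recipient, setting (the memo / Anton / in the courtyard).
Exhaustivity: Chloé is the only agent satisfying that background.
Fact (4) shares the background but with agent = Amira; exhaustivity is violated.

4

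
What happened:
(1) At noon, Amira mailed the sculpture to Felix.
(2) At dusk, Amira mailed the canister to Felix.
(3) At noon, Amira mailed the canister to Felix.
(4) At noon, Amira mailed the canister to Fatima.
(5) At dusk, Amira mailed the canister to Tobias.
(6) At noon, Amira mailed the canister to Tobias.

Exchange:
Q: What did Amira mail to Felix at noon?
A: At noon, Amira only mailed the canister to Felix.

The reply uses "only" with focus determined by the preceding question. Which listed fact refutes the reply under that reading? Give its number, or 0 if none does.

Answering "What did ...?" puts focus on the thing — here, "the canister".
So "only" ranges over things; the rest (Amira as agent and Felix as recipient and at noon as setting) is presupposed.
Fact (1) shares the background with a different thing (the sculpture) — counterexample.
(Fact (4) would refute a reading with focus on the recipient — but that is not what the question asks.)

1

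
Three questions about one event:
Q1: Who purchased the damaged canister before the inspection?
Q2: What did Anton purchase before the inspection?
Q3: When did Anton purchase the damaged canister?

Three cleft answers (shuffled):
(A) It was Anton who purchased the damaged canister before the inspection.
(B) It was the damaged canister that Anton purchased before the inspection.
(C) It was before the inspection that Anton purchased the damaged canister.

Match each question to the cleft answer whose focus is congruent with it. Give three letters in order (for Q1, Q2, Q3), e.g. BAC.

Q1 asks about the subject (agent); cleft (A) focuses "Anton", which is the subject (agent) — so Q1 → A.
Q2 asks about the direct object; cleft (B) focuses "the damaged canister", which is the direct object — so Q2 → B.
Q3 asks about the time; cleft (C) focuses "before the inspection", which is the time — so Q3 → C.
Mapping: Q1→A, Q2→B, Q3→C.

ABC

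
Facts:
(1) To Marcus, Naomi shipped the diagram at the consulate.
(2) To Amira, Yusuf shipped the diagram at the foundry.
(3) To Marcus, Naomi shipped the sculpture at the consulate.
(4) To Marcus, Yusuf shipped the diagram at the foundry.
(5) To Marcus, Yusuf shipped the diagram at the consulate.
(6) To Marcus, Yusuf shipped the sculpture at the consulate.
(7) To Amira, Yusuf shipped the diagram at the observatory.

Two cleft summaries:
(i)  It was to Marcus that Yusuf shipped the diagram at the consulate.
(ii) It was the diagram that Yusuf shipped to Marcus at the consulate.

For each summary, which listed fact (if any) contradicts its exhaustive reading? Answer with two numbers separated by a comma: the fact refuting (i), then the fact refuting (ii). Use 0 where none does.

Summary (i) focuses "Marcus" (the recipient); background Yusuf as agent and the diagram as thing and at the consulate as setting. No fact matches that background with a different recipient, so 0.
Summary (ii) focuses "the diagram" (the thing); background Yusuf as agent and Marcus as recipient and at the consulate as setting. Fact (6) matches that background with thing = the sculpture — refutes (ii).

0, 6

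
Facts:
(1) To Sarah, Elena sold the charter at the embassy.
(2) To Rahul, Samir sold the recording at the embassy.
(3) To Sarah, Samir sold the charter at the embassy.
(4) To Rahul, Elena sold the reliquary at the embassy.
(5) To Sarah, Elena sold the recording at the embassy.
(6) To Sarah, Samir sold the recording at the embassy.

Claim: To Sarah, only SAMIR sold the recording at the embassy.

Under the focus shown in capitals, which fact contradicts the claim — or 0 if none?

Focus (in capitals) is "Samir" — the agent. "Only" excludes alternative agents while holding fixed same thing, recipient, setting (the recording / Sarah / at the embassy).
Fact (5) shares the background but differs in agent (Elena) — a counterexample.

5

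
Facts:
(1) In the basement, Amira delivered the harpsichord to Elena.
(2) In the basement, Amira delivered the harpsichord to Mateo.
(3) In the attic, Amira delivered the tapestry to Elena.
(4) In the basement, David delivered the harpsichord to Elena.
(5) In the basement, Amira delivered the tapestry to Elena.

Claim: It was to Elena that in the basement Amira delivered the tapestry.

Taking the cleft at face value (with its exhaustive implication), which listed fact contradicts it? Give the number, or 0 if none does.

Focus of the cleft: "Elena" (the recipient). Presupposed background: Amira as agent and the tapestry as thing and in the basement as setting.
The exhaustive reading says no other recipient fits that background.
No listed fact matches the background with a different recipient. Exhaustivity holds.

0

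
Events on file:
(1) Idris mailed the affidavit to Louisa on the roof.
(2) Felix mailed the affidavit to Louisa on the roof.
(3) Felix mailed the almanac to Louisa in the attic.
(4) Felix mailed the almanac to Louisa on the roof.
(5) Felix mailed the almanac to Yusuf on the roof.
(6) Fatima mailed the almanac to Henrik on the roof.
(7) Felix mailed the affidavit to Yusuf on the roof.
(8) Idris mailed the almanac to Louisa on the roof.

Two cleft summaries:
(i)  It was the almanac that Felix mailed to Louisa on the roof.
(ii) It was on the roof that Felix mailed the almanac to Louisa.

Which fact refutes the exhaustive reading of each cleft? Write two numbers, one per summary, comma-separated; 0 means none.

Summary (i) focuses "the almanac" (the thing); background Felix as agent and Louisa as recipient and on the roof as setting. Fact (2) matches that background with thing = the affidavit — refutes (i).
Summary (ii) focuses "on the roof" (the setting); background Felix as agent and the almanac as thing and Louisa as recipient. Fact (3) matches that background with setting = in the attic — refutes (ii).

2, 3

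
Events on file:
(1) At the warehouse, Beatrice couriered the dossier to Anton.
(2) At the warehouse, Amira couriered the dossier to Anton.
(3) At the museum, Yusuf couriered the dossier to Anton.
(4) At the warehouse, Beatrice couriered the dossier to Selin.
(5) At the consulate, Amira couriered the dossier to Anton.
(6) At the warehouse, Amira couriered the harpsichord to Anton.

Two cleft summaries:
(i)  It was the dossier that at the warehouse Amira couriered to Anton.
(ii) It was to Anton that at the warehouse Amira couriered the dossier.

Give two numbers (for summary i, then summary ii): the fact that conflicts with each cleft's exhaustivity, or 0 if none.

6, 0

Summary (i) focuses "the dossier" (the thing); background agent = Amira, recipient = Anton, setting = at the warehouse. Fact (6) matches that background with thing = the harpsichord — refutes (i).
Summary (ii) focuses "Anton" (the recipient); background agent = Amira, thing = the dossier, setting = at the warehouse. No fact matches that background with a different recipient, so 0.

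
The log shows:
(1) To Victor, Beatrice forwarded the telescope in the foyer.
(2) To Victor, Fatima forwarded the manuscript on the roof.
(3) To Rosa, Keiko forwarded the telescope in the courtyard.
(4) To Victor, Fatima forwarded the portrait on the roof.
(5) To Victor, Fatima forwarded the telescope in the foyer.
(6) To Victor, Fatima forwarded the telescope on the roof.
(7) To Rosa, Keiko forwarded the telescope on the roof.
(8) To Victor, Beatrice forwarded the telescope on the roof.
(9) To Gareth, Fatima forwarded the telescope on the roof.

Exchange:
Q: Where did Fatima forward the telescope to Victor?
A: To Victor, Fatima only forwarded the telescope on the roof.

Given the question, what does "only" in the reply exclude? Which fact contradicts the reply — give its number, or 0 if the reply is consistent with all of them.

Answering "Where did ...?" puts focus on the setting — here, "on the roof".
So "only" ranges over settings; the rest (Fatima as agent and the telescope as thing and Victor as recipient) is presupposed.
Fact (5) shares the background with a different setting (in the foyer) — counterexample.
(Fact (9) would refute a reading with focus on the recipient — but that is not what the question asks.)

5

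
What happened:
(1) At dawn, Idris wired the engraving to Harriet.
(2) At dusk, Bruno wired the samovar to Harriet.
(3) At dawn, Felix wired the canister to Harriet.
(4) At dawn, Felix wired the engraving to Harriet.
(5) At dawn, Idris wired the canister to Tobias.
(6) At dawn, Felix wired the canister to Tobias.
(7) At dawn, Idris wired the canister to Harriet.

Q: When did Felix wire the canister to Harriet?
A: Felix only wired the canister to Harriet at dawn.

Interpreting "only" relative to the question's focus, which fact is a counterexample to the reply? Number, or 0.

0

Answering "When did ...?" puts focus on the setting — here, "at dawn".
So "only" ranges over settings; the rest (agent = Felix, thing = the canister, recipient = Harriet) is presupposed.
No listed fact shares that background with another setting. Nothing contradicts the reply.
(Fact (6) would refute a reading with focus on the recipient — but that is not what the question asks.)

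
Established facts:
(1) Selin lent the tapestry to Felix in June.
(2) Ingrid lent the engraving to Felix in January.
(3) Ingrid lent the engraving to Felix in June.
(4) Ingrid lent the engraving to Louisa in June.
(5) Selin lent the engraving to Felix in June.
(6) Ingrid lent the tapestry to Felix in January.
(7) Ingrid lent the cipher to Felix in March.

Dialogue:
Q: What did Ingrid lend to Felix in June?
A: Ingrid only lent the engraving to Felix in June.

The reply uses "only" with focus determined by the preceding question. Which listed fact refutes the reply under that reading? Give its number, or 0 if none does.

0

The question "What did ...?" targets the thing, so in the reply the focus falls on "the engraving".
So "only" ranges over things; the rest (Ingrid as agent and Felix as recipient and in June as setting) is presupposed.
No listed fact shares that background with another thing. Nothing contradicts the reply.
(Fact (4) would refute a reading with focus on the recipient — but that is not what the question asks.)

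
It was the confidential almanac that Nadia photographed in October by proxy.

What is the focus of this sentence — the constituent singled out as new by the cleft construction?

the confidential almanac

In an it-cleft "It was X that/who ...", the clefted constituent X is the focus; the that/who-clause expresses the presupposed open proposition.
Here the focus is "the confidential almanac". The backgrounded (presupposed) material includes "Nadia", "by proxy" and "in October".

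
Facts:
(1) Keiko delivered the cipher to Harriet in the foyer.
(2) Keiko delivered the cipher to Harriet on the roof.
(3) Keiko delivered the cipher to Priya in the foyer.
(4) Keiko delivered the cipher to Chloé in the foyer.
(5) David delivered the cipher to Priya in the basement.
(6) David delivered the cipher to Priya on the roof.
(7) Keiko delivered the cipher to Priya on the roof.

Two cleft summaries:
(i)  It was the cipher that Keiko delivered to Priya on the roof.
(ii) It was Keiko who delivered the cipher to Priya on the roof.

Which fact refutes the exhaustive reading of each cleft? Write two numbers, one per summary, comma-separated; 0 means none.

Summary (i) focuses "the cipher" (the thing); background same agent, recipient, setting (Keiko / Priya / on the roof). No fact matches that background with a different thing, so 0.
Summary (ii) focuses "Keiko" (the agent); background same thing, recipient, setting (the cipher / Priya / on the roof). Fact (6) matches that background with agent = David — refutes (ii).

0, 6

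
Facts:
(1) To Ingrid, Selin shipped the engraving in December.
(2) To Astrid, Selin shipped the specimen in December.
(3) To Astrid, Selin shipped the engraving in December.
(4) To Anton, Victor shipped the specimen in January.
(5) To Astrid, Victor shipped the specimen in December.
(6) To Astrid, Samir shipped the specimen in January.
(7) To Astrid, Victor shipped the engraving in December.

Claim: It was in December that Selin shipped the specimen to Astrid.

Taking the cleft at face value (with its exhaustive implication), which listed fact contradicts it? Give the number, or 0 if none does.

Focus of the cleft: "in December" (the setting). Presupposed background: Selin as agent and the specimen as thing and Astrid as recipient.
The exhaustive reading says no other setting fits that background.
No listed fact matches the background with a different setting. Exhaustivity holds.

0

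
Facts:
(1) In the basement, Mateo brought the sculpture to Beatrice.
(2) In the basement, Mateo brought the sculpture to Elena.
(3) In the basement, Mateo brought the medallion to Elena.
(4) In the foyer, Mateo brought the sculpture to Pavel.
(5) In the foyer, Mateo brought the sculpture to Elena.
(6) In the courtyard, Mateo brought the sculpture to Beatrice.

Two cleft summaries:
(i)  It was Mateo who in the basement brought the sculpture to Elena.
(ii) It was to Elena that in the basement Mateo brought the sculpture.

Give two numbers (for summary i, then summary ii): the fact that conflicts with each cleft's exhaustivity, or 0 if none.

Summary (i) focuses "Mateo" (the agent); background the sculpture as thing and Elena as recipient and in the basement as setting. No fact matches that background with a different agent, so 0.
Summary (ii) focuses "Elena" (the recipient); background Mateo as agent and the sculpture as thing and in the basement as setting. Fact (1) matches that background with recipient = Beatrice — refutes (ii).

0, 1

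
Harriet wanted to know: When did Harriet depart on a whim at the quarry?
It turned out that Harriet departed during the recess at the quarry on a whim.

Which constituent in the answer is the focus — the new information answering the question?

The wh-word "when" asks about the time.
In the answer, "Harriet", "at the quarry" and "on a whim" are given — repeated from the question.
The constituent filling the time gap is "during the recess"; that is the focus and would carry nuclear stress.

during the recess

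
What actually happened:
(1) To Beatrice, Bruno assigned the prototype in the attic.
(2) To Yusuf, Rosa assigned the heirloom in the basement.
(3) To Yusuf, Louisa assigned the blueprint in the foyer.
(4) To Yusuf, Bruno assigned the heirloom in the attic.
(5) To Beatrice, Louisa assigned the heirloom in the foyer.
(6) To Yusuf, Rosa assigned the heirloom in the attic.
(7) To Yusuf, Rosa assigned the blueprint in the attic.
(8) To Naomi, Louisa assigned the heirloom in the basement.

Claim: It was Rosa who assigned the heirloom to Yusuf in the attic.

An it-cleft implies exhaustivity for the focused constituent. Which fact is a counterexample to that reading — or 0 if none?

4

The cleft puts "Rosa" in focus and presupposes the open proposition with the heirloom as thing and Yusuf as recipient and in the attic as setting.
Exhaustivity: Rosa is the only agent satisfying that background.
Fact (4) shares the background but with agent = Bruno; exhaustivity is violated.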